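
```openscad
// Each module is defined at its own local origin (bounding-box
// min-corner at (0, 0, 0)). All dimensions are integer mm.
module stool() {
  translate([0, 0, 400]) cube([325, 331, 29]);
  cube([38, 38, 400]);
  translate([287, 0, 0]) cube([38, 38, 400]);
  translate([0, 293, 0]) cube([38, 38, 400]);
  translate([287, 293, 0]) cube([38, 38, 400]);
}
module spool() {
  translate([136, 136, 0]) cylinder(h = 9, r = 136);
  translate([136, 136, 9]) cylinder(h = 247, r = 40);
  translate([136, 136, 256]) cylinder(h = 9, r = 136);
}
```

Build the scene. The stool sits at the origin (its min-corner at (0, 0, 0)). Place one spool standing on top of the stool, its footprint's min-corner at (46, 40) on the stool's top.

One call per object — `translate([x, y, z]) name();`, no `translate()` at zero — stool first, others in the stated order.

stool();
translate([46, 40, 429]) spool();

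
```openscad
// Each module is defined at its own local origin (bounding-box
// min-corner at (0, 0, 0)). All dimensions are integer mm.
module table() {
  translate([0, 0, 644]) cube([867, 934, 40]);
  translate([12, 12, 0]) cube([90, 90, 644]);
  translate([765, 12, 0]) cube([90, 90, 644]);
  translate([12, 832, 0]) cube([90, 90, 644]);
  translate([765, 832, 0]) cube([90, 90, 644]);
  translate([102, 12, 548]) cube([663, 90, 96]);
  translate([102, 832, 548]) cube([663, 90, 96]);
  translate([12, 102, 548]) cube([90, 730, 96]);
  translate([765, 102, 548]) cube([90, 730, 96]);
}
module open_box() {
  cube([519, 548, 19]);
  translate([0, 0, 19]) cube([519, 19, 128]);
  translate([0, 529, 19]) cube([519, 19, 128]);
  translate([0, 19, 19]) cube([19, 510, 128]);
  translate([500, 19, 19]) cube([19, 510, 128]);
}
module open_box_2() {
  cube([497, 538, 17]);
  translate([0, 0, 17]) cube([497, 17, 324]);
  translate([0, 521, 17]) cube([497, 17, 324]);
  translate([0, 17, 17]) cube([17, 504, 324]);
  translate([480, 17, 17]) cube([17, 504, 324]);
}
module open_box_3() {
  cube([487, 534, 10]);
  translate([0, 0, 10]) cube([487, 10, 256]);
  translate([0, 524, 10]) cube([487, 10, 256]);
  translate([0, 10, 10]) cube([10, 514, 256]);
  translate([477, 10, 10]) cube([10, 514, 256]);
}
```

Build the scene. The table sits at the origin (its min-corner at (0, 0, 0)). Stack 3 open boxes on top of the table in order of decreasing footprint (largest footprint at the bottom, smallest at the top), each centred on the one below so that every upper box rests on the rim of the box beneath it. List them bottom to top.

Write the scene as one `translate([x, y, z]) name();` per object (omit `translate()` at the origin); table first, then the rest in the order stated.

table();
translate([174, 193, 684]) open_box();
translate([185, 198, 831]) open_box_2();
translate([190, 200, 1172]) open_box_3();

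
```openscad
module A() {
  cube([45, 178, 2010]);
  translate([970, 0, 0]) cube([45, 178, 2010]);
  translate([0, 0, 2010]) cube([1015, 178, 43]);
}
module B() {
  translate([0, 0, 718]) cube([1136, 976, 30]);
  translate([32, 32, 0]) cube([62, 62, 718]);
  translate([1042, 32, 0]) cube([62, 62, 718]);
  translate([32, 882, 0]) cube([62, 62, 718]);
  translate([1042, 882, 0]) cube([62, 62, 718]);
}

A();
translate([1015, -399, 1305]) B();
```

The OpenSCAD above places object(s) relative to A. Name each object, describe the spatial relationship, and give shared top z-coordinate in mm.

A is a door frame. B is a table. The table is beside the door frame with their tops flush at z = 2053. The shared top z-coordinate is 2053 mm.

Both tops at z = 2053 mm.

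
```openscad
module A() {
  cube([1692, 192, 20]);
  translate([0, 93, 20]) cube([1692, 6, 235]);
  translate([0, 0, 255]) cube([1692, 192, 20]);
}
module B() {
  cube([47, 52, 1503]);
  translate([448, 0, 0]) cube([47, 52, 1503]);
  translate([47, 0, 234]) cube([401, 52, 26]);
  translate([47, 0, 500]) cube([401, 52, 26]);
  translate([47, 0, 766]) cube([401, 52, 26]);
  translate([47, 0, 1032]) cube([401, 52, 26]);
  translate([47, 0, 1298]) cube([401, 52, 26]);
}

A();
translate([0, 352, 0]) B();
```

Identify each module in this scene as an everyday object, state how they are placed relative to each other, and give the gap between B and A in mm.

A is an I-beam. B is a ladder. The ladder is on the floor beside the I-beam on its +y side. The gap between the ladder and the I-beam is 160 mm.

The ladder's nearest face is 160 mm from the I-beam's +y face.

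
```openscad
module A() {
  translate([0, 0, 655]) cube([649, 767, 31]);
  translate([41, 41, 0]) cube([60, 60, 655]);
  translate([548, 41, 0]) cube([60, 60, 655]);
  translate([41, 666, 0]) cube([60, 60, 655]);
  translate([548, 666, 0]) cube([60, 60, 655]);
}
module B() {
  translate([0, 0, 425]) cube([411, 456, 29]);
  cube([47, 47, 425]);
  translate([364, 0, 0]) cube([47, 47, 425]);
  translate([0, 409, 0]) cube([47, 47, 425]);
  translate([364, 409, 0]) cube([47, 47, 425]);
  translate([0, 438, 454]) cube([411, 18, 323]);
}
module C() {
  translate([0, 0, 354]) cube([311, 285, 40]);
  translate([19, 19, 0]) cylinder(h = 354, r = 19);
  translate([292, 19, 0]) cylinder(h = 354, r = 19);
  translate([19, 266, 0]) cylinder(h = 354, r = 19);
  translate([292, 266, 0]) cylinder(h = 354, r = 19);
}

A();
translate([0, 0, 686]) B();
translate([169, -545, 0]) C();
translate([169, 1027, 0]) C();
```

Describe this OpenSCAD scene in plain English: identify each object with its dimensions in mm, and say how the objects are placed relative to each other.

A is a rectangular dining table. The top is 649×767×31 mm with its upper surface at z = 686 mm. It stands on four 60×60 mm square legs, each inset 41 mm from the nearest pair of top edges, running from the floor to the underside of the top.

B is a chair: 411×456 mm seat, 29 mm thick, top at z = 454 mm, on four 47 mm square corner legs flush with the seat edges. A 18 mm thick backrest slab spans the full seat width, extending 323 mm above the seat top, its back face flush with the seat's +y edge.

C is a simple wooden stool: a rectangular seat 311 mm (x) by 285 mm (y), 40 mm thick, top face at z = 394 mm, on four round legs, each 38 mm in diameter. The legs rest on z = 0, each leg's axis is inset half a diameter from the nearest pair of seat edges (so the leg's bounding box is flush with the corner).

The chair is on top of the table. Two stools sit around the table at the −y, +y sides.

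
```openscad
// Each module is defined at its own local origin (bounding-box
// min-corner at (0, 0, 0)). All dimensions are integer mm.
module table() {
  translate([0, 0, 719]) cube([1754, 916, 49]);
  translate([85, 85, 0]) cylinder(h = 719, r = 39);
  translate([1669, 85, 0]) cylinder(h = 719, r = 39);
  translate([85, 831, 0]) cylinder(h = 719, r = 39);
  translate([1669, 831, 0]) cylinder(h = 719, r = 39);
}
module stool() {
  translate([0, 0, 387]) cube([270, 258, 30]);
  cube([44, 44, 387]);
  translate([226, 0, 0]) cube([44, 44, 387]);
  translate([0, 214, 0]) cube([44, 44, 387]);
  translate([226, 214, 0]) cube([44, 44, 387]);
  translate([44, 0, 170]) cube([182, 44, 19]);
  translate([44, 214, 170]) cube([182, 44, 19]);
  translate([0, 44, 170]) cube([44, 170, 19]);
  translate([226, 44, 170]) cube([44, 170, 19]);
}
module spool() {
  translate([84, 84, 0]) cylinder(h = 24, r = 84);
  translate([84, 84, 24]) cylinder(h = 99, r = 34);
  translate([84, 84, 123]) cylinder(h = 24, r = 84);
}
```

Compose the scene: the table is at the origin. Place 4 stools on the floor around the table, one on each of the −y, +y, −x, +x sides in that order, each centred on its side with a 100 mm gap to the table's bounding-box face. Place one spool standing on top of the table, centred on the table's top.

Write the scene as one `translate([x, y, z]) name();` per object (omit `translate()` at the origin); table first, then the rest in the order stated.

table();
translate([742, -358, 0]) stool();
translate([742, 1016, 0]) stool();
translate([-370, 329, 0]) stool();
translate([1854, 329, 0]) stool();
translate([793, 374, 768]) spool();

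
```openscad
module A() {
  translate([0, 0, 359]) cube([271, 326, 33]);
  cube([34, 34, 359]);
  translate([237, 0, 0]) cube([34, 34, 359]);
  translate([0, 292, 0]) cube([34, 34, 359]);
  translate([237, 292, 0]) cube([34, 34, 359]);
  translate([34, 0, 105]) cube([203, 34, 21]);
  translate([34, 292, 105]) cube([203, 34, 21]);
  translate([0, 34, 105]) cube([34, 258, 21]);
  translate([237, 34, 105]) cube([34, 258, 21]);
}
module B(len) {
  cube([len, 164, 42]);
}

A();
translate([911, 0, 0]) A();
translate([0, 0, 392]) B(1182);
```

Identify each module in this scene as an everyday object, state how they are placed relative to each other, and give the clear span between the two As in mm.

Second stool starts at x = 911; first ends at x = 271; clear span = 911 − 271 = 640 mm.

A is a stool. B is a beam. A beam spans the tops of two stools. The clear span between the two stools is 640 mm.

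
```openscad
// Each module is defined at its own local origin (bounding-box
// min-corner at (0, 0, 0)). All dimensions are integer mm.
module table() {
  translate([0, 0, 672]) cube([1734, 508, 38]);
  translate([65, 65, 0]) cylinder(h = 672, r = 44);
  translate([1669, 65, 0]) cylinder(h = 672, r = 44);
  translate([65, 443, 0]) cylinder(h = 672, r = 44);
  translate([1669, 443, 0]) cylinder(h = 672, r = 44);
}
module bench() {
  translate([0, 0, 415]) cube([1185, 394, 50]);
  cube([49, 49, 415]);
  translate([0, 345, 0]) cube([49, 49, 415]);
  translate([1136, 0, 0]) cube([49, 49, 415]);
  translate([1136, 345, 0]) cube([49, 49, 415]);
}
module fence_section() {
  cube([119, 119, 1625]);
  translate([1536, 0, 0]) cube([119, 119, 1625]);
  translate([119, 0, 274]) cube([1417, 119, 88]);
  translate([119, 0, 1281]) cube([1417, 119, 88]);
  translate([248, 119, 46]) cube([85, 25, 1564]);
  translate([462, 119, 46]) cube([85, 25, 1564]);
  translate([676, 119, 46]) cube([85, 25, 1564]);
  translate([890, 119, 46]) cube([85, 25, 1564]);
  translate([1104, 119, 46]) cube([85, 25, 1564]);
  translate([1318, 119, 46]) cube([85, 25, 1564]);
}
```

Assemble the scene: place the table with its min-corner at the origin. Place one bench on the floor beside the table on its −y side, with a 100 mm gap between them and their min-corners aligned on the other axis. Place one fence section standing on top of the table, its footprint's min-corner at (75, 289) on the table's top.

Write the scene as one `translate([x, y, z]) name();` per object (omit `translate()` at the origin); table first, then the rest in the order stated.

table();
translate([0, -494, 0]) bench();
translate([75, 289, 710]) fence_section();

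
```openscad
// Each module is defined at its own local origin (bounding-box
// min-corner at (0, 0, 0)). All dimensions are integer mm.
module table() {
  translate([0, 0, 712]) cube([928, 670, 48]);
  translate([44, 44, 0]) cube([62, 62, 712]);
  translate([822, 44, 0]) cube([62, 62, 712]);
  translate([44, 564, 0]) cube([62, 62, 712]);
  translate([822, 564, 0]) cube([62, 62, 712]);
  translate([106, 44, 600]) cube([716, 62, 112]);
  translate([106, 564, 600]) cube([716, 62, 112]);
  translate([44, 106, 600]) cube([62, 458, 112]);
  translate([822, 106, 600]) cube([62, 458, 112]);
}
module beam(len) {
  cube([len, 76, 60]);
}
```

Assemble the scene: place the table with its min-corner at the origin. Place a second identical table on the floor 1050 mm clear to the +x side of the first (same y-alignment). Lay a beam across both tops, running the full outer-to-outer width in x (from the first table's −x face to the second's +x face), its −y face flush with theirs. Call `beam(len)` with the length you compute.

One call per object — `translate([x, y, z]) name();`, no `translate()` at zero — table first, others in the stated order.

table();
translate([1978, 0, 0]) table();
translate([0, 0, 760]) beam(2906);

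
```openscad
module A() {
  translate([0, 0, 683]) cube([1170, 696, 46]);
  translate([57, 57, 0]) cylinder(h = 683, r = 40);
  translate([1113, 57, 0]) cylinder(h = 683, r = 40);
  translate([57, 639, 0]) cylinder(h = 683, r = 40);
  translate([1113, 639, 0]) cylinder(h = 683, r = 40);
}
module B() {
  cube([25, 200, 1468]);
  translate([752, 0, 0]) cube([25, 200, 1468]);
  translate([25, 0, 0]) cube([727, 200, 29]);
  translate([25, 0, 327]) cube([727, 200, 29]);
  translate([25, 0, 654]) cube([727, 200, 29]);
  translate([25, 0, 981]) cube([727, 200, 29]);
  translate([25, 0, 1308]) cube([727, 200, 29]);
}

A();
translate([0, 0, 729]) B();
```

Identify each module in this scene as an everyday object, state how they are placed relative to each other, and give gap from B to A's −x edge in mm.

The bookshelf's min-x is at 0; the table's min-x is 0; gap = 0 mm.

A is a table. B is a bookshelf. The bookshelf is on top of the table. The gap from the bookshelf to the table's −x edge is 0 mm.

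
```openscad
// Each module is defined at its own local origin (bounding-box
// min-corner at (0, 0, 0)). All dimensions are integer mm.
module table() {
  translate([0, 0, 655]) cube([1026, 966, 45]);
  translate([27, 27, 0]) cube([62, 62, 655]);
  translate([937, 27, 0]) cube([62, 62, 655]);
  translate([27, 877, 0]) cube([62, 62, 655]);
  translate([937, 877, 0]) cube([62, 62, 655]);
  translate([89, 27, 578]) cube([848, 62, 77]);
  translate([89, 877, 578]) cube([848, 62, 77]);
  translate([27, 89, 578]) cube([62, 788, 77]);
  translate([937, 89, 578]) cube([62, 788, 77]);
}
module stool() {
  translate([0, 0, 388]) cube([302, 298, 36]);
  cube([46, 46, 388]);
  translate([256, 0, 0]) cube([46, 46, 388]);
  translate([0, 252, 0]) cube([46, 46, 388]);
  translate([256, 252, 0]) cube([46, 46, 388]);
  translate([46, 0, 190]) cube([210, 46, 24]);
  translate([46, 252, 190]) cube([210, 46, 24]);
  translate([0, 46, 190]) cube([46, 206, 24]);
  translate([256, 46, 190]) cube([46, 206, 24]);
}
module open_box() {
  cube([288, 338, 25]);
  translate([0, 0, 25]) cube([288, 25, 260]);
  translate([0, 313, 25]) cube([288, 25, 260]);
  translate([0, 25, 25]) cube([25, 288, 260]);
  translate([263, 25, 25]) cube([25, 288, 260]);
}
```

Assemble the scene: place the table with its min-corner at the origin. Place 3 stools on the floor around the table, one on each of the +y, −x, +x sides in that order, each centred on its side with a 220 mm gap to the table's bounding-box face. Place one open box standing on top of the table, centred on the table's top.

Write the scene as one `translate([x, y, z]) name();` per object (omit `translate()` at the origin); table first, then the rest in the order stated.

table();
translate([362, 1186, 0]) stool();
translate([-522, 334, 0]) stool();
translate([1246, 334, 0]) stool();
translate([369, 314, 700]) open_box();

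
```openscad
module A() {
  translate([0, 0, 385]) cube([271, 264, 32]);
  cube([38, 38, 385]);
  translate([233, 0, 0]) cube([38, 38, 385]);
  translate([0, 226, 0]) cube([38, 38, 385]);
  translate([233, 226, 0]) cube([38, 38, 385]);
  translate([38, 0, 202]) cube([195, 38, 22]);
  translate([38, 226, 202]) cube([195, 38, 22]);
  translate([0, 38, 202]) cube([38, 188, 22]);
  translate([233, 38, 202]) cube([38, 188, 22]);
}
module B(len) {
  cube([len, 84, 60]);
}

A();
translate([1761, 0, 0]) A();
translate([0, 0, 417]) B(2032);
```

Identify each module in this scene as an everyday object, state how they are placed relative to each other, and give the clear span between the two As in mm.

Second stool starts at x = 1761; first ends at x = 271; clear span = 1761 − 271 = 1490 mm.

A is a stool. B is a beam. A beam spans the tops of two stools. The clear span between the two stools is 1490 mm.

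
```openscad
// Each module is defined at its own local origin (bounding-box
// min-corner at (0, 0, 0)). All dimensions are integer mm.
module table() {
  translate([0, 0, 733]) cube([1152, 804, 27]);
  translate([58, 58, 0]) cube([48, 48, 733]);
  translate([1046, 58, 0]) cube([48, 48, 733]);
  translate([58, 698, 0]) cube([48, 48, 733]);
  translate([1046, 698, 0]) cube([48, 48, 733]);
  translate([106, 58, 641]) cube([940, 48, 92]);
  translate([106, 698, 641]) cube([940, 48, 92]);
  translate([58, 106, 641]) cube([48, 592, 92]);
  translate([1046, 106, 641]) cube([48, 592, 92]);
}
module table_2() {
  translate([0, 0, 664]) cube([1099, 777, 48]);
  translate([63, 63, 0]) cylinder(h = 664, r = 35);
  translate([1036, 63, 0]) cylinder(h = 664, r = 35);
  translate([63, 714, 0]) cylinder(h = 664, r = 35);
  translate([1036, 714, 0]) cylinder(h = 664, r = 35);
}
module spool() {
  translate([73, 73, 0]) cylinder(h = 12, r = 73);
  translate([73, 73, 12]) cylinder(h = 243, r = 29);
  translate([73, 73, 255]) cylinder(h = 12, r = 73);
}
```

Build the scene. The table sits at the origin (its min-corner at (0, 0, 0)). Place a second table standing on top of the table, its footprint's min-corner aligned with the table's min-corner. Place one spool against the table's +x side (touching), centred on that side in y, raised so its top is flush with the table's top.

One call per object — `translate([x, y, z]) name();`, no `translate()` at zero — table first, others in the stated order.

table();
translate([0, 0, 760]) table_2();
translate([1152, 329, 493]) spool();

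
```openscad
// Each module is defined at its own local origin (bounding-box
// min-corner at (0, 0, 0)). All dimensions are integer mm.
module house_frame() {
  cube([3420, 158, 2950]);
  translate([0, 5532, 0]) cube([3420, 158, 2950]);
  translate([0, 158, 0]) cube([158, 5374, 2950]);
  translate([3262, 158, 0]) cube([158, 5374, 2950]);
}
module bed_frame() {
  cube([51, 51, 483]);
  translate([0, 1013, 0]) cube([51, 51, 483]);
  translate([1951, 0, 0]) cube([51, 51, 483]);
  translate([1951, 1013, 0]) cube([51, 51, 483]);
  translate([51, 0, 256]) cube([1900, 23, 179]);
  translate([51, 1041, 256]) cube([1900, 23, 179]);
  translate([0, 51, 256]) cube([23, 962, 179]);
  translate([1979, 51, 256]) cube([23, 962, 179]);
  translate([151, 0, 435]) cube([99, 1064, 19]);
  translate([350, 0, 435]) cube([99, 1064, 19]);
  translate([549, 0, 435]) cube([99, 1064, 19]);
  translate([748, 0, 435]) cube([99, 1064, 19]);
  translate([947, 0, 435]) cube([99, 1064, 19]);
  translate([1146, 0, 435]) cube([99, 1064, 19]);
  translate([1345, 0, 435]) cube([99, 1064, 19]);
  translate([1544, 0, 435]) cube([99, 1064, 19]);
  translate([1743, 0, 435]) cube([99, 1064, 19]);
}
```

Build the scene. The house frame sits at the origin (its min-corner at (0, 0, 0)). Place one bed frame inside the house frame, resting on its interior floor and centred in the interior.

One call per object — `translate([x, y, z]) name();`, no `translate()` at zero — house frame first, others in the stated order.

house_frame();
translate([709, 2313, 0]) bed_frame();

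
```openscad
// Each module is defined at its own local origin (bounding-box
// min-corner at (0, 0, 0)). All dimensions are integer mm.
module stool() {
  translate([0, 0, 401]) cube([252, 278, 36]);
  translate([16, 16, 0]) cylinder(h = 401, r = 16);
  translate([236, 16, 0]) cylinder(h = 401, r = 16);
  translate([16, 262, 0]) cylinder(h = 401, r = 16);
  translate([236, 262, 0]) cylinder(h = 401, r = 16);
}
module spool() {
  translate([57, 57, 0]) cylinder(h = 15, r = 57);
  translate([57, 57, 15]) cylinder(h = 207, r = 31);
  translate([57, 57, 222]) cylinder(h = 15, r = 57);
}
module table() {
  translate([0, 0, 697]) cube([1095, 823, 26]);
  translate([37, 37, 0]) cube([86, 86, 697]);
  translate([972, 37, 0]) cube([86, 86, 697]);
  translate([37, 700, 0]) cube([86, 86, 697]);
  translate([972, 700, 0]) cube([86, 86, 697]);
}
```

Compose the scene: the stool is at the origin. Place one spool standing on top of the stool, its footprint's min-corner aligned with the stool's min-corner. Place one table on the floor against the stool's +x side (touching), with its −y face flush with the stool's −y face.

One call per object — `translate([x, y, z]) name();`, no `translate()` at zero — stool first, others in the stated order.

stool();
translate([0, 0, 437]) spool();
translate([252, 0, 0]) table();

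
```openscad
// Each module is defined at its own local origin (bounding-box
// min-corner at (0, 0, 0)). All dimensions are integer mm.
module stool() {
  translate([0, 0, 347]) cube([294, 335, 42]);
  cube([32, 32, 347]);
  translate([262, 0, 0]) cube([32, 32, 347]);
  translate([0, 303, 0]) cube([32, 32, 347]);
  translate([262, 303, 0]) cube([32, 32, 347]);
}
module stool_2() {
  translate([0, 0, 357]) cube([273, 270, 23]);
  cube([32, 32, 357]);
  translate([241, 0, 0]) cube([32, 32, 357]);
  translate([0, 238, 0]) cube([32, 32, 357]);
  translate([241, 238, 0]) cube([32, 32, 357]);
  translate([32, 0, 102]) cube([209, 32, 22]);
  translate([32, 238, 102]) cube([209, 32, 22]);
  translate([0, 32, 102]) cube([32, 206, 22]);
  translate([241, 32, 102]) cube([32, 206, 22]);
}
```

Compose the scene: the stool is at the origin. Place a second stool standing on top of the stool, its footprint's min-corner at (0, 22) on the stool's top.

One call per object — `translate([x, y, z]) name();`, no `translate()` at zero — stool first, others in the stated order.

stool();
translate([0, 22, 389]) stool_2();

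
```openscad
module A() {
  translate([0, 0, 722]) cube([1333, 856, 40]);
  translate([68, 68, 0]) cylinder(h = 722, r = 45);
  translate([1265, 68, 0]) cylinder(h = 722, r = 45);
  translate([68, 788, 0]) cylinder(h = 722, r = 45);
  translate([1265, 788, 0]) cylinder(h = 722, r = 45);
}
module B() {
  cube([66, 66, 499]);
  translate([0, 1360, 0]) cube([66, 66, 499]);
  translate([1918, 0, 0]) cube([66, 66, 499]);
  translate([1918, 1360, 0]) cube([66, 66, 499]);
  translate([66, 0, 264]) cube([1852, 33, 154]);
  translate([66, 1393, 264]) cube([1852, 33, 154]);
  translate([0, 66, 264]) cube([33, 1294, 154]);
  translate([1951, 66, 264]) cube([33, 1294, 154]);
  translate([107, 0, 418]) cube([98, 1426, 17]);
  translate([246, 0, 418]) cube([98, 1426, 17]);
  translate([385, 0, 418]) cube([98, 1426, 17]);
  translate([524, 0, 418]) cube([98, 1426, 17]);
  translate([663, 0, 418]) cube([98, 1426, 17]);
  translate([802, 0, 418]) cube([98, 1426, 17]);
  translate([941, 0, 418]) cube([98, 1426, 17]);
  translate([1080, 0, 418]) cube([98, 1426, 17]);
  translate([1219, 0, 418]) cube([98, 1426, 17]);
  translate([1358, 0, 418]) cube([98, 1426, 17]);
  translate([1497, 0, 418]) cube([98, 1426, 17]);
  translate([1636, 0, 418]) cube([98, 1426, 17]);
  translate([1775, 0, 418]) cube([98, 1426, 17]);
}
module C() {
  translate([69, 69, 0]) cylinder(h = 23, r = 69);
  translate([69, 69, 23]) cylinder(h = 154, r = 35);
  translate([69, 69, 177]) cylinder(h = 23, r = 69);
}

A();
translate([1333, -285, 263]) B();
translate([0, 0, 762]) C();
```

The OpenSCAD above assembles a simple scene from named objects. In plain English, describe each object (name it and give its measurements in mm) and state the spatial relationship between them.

A is a table with a 1333×856 mm rectangular top, 40 mm thick, top surface at z = 762 mm, supported by four round legs of 90 mm diameter, each leg's bounding box inset 23 mm from the nearest pair of top edges, running from the floor.

B is a bed frame 1984 mm long (x) by 1426 mm wide (y). Four 66×66 mm corner posts, 499 mm tall, at the corners of the footprint. Four rails of 33 mm thickness and 154 mm height run between adjacent posts with their undersides at z = 264 mm, their outer faces flush with the outside of the frame (the two x-running rails run between the posts' inner faces; the two y-running rails run between the posts' inner faces). 13 slats, each 98 mm wide (x) and 17 mm thick, lie across the top of the two x-running rails, running the full 1426 mm width of the frame in y; the slats are evenly spaced along x between the inner faces of the end posts with equal gaps (rounded down to the nearest mm) at the −x end and between each pair — any rounding remainder accumulates at the +x end.

C is a spool: two coaxial disc flanges of radius 69 mm and thickness 23 mm, joined by a core cylinder of radius 35 mm and height 154 mm. The lower flange rests on z = 0 and the three cylinders share a vertical axis.

The bed frame is beside the table with their tops flush at z = 762. The spool is on top of the table.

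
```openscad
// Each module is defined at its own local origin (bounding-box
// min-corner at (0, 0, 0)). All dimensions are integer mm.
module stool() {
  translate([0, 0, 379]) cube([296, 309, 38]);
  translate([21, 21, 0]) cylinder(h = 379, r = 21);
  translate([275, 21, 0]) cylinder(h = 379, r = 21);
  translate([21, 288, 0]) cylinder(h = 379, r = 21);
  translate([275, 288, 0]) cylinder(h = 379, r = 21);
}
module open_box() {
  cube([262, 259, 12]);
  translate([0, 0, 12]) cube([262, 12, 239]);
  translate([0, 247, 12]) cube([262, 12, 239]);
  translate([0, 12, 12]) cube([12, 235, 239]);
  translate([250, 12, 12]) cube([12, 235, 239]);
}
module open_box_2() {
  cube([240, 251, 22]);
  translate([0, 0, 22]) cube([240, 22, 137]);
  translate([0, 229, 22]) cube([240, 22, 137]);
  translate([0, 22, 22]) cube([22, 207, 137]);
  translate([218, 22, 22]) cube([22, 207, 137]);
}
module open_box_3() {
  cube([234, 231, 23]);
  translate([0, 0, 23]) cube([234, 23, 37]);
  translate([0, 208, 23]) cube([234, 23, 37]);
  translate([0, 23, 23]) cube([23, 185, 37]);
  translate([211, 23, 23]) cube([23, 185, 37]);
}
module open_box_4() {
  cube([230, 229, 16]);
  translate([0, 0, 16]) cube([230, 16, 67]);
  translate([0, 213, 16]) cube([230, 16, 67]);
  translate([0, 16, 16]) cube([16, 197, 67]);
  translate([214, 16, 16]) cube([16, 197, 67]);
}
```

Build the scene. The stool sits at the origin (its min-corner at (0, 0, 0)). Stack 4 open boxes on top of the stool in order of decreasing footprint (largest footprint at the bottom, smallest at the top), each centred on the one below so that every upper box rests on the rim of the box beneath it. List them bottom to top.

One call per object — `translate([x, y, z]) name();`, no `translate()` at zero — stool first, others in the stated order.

stool();
translate([17, 25, 417]) open_box();
translate([28, 29, 668]) open_box_2();
translate([31, 39, 827]) open_box_3();
translate([33, 40, 887]) open_box_4();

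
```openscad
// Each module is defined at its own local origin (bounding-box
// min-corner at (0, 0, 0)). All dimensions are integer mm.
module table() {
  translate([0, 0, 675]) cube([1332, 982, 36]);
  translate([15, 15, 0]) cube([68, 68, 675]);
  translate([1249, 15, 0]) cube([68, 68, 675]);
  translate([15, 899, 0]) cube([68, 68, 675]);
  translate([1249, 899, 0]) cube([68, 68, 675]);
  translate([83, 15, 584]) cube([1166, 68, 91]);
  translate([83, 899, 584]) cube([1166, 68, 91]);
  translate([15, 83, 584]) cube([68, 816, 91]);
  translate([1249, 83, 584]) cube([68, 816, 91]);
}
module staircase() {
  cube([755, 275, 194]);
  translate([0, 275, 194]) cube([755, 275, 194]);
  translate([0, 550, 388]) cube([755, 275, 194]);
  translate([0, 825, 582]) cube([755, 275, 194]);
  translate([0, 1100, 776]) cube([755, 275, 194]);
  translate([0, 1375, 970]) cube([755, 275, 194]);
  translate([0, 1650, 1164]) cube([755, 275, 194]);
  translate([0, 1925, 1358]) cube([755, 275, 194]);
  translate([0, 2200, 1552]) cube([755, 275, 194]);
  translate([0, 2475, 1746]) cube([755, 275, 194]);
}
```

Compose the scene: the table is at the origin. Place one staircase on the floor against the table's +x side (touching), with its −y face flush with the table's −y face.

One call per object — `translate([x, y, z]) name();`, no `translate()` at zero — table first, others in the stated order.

table();
translate([1332, 0, 0]) staircase();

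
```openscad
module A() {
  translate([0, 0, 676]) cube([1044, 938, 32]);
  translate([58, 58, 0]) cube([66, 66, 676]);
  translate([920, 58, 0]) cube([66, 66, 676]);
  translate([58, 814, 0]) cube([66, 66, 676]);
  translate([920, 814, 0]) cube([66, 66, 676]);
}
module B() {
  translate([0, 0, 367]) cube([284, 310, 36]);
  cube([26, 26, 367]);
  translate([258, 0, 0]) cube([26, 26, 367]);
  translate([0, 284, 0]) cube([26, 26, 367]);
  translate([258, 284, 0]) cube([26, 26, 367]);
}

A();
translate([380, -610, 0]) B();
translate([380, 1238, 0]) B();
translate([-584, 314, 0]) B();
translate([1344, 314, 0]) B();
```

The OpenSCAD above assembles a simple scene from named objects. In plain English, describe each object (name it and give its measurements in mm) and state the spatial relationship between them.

A is a table with a 1044×938 mm rectangular top, 32 mm thick, top surface at z = 708 mm, supported by four 66×66 mm square legs, each inset 58 mm from the nearest pair of top edges, running from the floor.

B is a simple wooden stool: a rectangular seat 284 mm (x) by 310 mm (y), 36 mm thick, top face at z = 403 mm, on four square legs, each 26×26 mm in cross-section. The legs rest on z = 0, each flush with a corner of the seat.

Four stools sit around the table at the −y, +y, −x, +x sides.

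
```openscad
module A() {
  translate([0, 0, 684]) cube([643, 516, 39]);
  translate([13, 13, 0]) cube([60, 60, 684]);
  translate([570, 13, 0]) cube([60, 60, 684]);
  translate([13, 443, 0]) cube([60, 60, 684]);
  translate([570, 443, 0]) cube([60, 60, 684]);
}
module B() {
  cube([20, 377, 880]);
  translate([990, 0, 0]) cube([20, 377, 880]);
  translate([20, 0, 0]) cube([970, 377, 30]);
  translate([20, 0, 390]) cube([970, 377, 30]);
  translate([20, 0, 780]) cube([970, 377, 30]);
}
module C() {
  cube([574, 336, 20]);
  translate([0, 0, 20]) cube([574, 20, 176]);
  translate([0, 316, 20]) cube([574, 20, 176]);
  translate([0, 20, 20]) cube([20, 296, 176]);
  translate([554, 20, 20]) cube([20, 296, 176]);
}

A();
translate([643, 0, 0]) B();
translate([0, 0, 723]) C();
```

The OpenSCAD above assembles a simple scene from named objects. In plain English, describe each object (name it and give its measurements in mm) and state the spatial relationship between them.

A is a rectangular dining table. The top is 643×516×39 mm with its upper surface at z = 723 mm. It stands on four 60×60 mm square legs, each inset 13 mm from the nearest pair of top edges, running from the floor to the underside of the top.

B is an open bookshelf. Two side panels, each 20 mm thick, 377 mm deep and 880 mm tall, stand 1010 mm apart (outside-to-outside). Between them sit 3 shelves, each 30 mm thick and 377 mm deep, spanning the full gap between the sides. The bottom shelf rests on the floor (its underside at z = 0) and the clear gap between one shelf's top and the next shelf's underside is 360 mm.

C is an open-topped rectangular box: outside dimensions 574×336×196 mm, with a uniform wall and base thickness of 20 mm. The base is a full 574×336 slab on the floor; four walls sit on top of the base. The front and back walls (the −y and +y sides) span the full width; the two side walls fit between them.

The bookshelf is against the table's +x side, with their −y faces flush. The open box is on top of the table.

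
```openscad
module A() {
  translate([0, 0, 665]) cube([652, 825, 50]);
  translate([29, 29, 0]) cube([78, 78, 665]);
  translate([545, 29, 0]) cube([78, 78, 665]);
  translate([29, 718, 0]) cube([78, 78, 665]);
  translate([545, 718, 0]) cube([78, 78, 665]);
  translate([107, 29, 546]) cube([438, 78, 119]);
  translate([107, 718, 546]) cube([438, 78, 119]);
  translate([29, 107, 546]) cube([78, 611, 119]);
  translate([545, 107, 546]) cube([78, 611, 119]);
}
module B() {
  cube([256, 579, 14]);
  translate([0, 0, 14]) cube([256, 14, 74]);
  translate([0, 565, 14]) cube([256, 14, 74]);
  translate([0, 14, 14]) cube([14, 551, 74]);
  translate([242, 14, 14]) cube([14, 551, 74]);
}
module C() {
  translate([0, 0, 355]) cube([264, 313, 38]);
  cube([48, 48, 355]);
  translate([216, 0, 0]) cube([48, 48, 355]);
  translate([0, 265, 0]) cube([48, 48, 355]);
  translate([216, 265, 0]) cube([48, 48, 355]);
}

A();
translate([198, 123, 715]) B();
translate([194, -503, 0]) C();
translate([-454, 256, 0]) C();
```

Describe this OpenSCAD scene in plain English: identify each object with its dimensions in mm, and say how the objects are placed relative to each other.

A is a rectangular dining table. The top is 652×825×50 mm with its upper surface at z = 715 mm. It stands on four 78×78 mm square legs, each inset 29 mm from the nearest pair of top edges, running from the floor to the underside of the top. Four apron rails, 78 mm thick and 119 mm tall, run between adjacent legs with their top edges flush with the underside of the top and their outer faces flush with the legs' outer faces.

B is an open-topped rectangular box: outside dimensions 256×579×88 mm, with a uniform wall and base thickness of 14 mm. The base is a full 256×579 slab on the floor; four walls sit on top of the base. The front and back walls (the −y and +y sides) span the full width; the two side walls fit between them.

C is a simple wooden stool: a rectangular seat 264 mm (x) by 313 mm (y), 38 mm thick, top face at z = 393 mm, on four square legs, each 48×48 mm in cross-section. The legs rest on z = 0, each flush with a corner of the seat.

The open box is on top of the table, centred. Two stools sit around the table at the −y, −x sides.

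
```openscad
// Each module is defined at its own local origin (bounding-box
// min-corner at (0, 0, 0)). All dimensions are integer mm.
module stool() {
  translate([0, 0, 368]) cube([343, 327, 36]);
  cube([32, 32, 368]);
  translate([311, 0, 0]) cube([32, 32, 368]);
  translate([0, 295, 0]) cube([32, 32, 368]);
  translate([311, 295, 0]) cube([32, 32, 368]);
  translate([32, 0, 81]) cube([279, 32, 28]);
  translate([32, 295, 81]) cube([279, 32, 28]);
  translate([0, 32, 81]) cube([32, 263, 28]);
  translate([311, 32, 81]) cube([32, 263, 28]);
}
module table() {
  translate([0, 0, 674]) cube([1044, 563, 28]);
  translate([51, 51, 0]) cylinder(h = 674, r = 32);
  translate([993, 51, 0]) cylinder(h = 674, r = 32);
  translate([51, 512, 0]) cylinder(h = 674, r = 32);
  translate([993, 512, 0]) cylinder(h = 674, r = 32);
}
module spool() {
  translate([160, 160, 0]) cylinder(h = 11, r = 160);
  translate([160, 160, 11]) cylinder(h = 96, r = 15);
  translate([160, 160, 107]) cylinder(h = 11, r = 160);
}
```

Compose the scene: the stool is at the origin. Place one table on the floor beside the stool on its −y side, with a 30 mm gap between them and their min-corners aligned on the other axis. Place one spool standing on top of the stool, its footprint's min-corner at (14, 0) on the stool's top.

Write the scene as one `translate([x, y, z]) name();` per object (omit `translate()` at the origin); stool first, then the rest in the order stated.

stool();
translate([0, -593, 0]) table();
translate([14, 0, 404]) spool();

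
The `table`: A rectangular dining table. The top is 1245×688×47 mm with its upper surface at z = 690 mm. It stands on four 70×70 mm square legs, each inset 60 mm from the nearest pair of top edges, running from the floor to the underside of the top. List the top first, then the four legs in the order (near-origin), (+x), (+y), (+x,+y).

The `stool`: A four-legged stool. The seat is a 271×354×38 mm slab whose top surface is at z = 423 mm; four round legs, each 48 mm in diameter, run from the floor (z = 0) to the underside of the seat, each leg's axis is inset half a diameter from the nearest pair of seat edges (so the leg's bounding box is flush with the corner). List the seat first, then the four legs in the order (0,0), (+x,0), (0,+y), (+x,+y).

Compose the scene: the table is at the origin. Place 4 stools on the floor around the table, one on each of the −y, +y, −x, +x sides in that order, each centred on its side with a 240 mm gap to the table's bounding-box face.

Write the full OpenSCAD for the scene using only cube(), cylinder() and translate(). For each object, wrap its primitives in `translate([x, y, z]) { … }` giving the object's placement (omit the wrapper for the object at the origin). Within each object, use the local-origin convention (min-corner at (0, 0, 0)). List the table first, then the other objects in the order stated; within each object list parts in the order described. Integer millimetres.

translate([0, 0, 643]) cube([1245, 688, 47]);
translate([60, 60, 0]) cube([70, 70, 643]);
translate([1115, 60, 0]) cube([70, 70, 643]);
translate([60, 558, 0]) cube([70, 70, 643]);
translate([1115, 558, 0]) cube([70, 70, 643]);
translate([487, -594, 0]) {
  translate([0, 0, 385]) cube([271, 354, 38]);
  translate([24, 24, 0]) cylinder(h = 385, r = 24);
  translate([247, 24, 0]) cylinder(h = 385, r = 24);
  translate([24, 330, 0]) cylinder(h = 385, r = 24);
  translate([247, 330, 0]) cylinder(h = 385, r = 24);
}
translate([487, 928, 0]) {
  translate([0, 0, 385]) cube([271, 354, 38]);
  translate([24, 24, 0]) cylinder(h = 385, r = 24);
  translate([247, 24, 0]) cylinder(h = 385, r = 24);
  translate([24, 330, 0]) cylinder(h = 385, r = 24);
  translate([247, 330, 0]) cylinder(h = 385, r = 24);
}
translate([-511, 167, 0]) {
  translate([0, 0, 385]) cube([271, 354, 38]);
  translate([24, 24, 0]) cylinder(h = 385, r = 24);
  translate([247, 24, 0]) cylinder(h = 385, r = 24);
  translate([24, 330, 0]) cylinder(h = 385, r = 24);
  translate([247, 330, 0]) cylinder(h = 385, r = 24);
}
translate([1485, 167, 0]) {
  translate([0, 0, 385]) cube([271, 354, 38]);
  translate([24, 24, 0]) cylinder(h = 385, r = 24);
  translate([247, 24, 0]) cylinder(h = 385, r = 24);
  translate([24, 330, 0]) cylinder(h = 385, r = 24);
  translate([247, 330, 0]) cylinder(h = 385, r = 24);
}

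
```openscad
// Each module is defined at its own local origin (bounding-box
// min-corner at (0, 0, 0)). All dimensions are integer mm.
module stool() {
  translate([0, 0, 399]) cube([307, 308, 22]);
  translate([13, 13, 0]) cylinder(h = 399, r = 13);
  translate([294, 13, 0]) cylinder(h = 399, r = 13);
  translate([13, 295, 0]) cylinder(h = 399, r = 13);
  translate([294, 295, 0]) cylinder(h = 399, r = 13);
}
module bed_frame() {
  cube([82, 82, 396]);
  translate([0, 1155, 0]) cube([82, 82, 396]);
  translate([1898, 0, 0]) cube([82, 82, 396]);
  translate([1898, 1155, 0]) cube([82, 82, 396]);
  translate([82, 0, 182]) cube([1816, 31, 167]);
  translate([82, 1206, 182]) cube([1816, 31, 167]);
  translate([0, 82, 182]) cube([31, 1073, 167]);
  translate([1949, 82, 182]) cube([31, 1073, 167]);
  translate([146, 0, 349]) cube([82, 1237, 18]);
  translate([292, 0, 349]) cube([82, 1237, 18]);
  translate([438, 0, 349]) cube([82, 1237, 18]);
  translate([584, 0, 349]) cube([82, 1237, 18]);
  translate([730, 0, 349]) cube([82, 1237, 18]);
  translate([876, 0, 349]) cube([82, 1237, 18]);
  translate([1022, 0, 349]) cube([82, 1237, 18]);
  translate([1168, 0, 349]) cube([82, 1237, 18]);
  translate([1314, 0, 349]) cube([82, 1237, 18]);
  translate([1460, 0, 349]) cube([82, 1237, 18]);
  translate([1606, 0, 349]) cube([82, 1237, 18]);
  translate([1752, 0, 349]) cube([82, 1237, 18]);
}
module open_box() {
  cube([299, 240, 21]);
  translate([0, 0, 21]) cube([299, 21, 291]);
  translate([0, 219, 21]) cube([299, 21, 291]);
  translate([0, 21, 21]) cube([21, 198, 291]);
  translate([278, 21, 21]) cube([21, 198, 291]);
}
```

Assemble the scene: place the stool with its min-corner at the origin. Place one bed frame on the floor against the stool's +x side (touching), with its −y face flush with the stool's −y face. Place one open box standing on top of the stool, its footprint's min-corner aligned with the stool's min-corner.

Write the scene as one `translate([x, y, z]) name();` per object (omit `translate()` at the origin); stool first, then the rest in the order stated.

stool();
translate([307, 0, 0]) bed_frame();
translate([0, 0, 421]) open_box();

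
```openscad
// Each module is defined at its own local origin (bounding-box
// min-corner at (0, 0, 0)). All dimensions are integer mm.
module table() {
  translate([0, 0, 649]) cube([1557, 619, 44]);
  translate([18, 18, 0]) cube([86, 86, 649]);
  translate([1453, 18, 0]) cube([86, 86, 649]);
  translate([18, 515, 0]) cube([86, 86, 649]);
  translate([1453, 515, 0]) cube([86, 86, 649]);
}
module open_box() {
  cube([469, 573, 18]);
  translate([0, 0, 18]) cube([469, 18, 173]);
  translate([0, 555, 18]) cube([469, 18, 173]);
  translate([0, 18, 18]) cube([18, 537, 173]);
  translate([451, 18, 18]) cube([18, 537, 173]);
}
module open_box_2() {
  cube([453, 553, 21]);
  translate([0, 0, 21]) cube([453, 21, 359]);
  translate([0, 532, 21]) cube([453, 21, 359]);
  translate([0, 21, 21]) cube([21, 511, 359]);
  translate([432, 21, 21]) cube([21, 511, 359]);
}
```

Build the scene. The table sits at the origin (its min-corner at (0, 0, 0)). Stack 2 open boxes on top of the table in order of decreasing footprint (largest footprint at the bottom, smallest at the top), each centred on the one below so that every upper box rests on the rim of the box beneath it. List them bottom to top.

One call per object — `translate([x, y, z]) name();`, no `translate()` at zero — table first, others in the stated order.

table();
translate([544, 23, 693]) open_box();
translate([552, 33, 884]) open_box_2();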